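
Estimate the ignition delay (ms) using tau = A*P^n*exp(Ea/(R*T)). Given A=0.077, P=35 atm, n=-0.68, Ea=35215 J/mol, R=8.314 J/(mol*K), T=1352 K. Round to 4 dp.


tau = A * P^n * exp(Ea/(R*T))
P^n = 35^(-0.68) = 0.08913202
Ea/(R*T) = 35215/(8.314*1352) = 3.132860
exp(Ea/(R*T)) = 22.939492
tau = 0.077 * 0.08913202 * 22.939492 = 0.1574 ms


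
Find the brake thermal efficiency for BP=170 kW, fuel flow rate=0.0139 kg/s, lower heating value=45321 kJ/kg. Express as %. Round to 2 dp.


eta_BTE = (BP / (mf * LHV)) * 100
Denominator = 0.0139 * 45321 = 629.9619 kW
eta_BTE = (170 / 629.9619) * 100 = 26.99%


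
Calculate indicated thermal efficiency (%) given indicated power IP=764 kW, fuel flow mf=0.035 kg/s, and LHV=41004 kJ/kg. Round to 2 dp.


eta_ith = (IP / (mf * LHV)) * 100
Denominator = 0.035 * 41004 = 1435.1400 kW
eta_ith = (764 / 1435.1400) * 100 = 53.24%


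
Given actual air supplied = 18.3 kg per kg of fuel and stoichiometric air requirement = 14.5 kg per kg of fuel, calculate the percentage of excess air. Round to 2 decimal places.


Excess air = actual - stoichiometric = 18.3 - 14.5 = 3.80 kg/kg fuel
Excess air % = (excess / stoich) * 100 = (3.80 / 14.5) * 100 = 26.21%


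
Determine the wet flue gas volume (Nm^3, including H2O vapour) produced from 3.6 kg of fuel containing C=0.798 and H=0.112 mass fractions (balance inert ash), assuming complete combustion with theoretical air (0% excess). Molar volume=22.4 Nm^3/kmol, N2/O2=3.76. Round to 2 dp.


Per kg fuel: CO2 = (C/12 kmol)*22.4 = (0.798/12)*22.4 = 1.48960 Nm^3
Per kg fuel: H2O = (H/2 kmol)*22.4 = (0.112/2)*22.4 = 1.25440 Nm^3
O2 needed per kg fuel = C/12 + H/4 = 0.798/12 + 0.112/4 = 0.09450000 kmol
Per kg fuel: N2 = O2*3.76*22.4 = 0.09450000*3.76*22.4 = 7.95917 Nm^3
Total per kg = 1.48960 + 1.25440 + 7.95917 = 10.70317 Nm^3
Total = 10.70317 * 3.6 = 38.53 Nm^3


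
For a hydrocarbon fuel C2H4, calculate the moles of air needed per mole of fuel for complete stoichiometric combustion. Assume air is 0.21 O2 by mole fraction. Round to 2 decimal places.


Balanced combustion: C2H4 + 3 O2 -> 2 CO2 + 2 H2O
O2 needed = C + H/4 = 2 + 4/4 = 3.00 moles
Air moles = O2 / 0.21 = 3.00 / 0.21 = 14.29 moles air


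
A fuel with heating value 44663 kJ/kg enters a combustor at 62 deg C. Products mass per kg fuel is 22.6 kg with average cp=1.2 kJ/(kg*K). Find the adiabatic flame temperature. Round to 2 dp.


T_ad = T_in + Hc / (m_p * cp)
Denominator = 22.6 * 1.2 = 27.1200
Temperature rise = 44663 / 27.1200 = 1646.87 K
T_ad = 62 + 1646.87 = 1708.87 deg C


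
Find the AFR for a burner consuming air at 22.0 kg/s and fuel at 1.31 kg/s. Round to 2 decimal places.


AFR = m_air / m_fuel
AFR = 22.0 / 1.31 = 16.79


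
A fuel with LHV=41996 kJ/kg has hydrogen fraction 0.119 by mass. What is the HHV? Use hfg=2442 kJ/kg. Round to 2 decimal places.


HHV = LHV + hfg * 9 * H
Water addition = 2442 * 9 * 0.119 = 2615.382 kJ/kg
HHV = 41996 + 2615.382 = 44611.38 kJ/kg


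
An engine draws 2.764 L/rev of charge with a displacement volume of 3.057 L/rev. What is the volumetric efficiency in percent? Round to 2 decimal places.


eta_v = (V_actual / V_disp) * 100
Ratio = 2.764 / 3.057 = 0.9042
eta_v = 0.9042 * 100 = 90.42%


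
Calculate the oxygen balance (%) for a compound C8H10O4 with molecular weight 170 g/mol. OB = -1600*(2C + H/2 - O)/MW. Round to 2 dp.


OB = -1600 * (2C + H/2 - O) / MW
Inner = 2*8 + 10/2 - 4 = 17.00
OB = -1600 * 17.00 / 170 = -160.00%


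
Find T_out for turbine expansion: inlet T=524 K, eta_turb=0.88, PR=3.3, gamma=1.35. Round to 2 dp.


T_out = T_in * (1 - eta * (1 - PR^(-(gamma-1)/gamma)))
Exponent = -(1.35-1)/1.35 = -0.25925926
PR^exp = 3.3^(-0.25925926) = 0.73378775
Factor = 1 - 0.88*(1 - 0.73378775) = 0.76573322
T_out = 524 * 0.76573322 = 401.24 K


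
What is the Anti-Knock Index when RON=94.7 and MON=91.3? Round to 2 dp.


AKI = (RON + MON) / 2
AKI = (94.7 + 91.3) / 2
AKI = 186.0 / 2 = 93.00


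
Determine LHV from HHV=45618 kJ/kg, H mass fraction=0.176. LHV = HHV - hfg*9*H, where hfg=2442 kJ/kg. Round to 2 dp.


LHV = HHV - hfg * 9 * H
Water correction = 2442 * 9 * 0.176 = 3868.128 kJ/kg
LHV = 45618 - 3868.128 = 41749.87 kJ/kg


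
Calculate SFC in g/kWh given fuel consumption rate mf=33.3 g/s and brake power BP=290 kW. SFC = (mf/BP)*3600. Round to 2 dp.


SFC = (mf / BP) * 3600
Rate = 33.3 / 290 = 0.114828 g/(s*kW)
SFC = 0.114828 * 3600 = 413.38 g/kWh


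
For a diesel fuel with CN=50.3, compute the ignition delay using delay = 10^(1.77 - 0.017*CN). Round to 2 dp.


delay = 10^(1.77 - 0.017*CN)
Exponent = 1.77 - 0.017*50.3 = 0.9149
delay = 10^0.9149 = 8.22 ms


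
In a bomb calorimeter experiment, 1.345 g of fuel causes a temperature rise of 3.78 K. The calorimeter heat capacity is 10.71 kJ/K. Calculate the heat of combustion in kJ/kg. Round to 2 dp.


Hc = C_cal * delta_T / m_fuel
Q_released = 10.71 * 3.78 = 40.4838 kJ
m_fuel = 1.345 g = 1.345/1000 kg = 0.001345 kg
Hc = 40.4838 / 0.001345 = 30099.48 kJ/kg


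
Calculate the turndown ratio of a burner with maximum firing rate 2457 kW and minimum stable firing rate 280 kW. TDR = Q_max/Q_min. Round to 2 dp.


TDR = Q_max / Q_min
TDR = 2457 / 280 = 8.78


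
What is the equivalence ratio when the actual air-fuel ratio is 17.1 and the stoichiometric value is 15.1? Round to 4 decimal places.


phi = AFR_stoich / AFR_actual
phi = 15.1 / 17.1 = 0.8830


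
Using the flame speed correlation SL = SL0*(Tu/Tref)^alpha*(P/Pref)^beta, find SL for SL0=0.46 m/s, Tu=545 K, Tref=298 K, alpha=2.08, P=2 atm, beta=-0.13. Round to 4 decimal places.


SL = SL0 * (Tu/Tref)^alpha * (P/Pref)^beta
T ratio = 545/298 = 1.82885906
(T ratio)^alpha = 1.82885906^2.08 = 3.510225
(P/Pref)^beta = 2^(-0.13) = 0.913831
SL = 0.46 * 3.510225 * 0.913831 = 1.4756 m/s


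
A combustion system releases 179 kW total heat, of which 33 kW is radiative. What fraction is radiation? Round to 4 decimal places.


f_rad = Q_rad / Q_total
f_rad = 33 / 179 = 0.1844


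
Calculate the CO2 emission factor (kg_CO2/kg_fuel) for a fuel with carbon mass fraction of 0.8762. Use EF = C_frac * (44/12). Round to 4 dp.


EF = C_frac * (M_CO2 / M_C)
EF = 0.8762 * (44/12)
EF = 0.8762 * 3.666667 = 3.2127 kg_CO2/kg_fuel


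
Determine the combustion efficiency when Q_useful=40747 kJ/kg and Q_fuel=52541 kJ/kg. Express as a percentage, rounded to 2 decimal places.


Efficiency = (Q_useful / Q_fuel) * 100
Efficiency = (40747 / 52541) * 100
Efficiency = 0.7755 * 100 = 77.55%


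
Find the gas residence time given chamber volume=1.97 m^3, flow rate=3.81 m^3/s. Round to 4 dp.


tau = V / Q_flow
tau = 1.97 / 3.81 = 0.5171 s


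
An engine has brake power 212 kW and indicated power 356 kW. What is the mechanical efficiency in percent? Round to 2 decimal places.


eta_mech = (BP / IP) * 100
Ratio = 212 / 356 = 0.5955
eta_mech = 0.5955 * 100 = 59.55%


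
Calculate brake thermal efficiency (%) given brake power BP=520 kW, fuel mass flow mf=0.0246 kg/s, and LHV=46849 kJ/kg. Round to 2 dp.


eta_BTE = (BP / (mf * LHV)) * 100
Denominator = 0.0246 * 46849 = 1152.4854 kW
eta_BTE = (520 / 1152.4854) * 100 = 45.12%


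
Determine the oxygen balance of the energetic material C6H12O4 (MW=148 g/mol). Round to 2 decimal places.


OB = -1600 * (2C + H/2 - O) / MW
Inner = 2*6 + 12/2 - 4 = 14.00
OB = -1600 * 14.00 / 148 = -151.35%


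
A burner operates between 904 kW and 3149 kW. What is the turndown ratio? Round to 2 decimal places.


TDR = Q_max / Q_min
TDR = 3149 / 904 = 3.48


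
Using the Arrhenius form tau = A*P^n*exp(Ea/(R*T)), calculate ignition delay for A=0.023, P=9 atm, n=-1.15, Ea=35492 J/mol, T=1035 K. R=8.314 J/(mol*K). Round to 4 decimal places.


tau = A * P^n * exp(Ea/(R*T))
P^n = 9^(-1.15) = 0.07991368
Ea/(R*T) = 35492/(8.314*1035) = 4.124584
exp(Ea/(R*T)) = 61.842048
tau = 0.023 * 0.07991368 * 61.842048 = 0.1137 ms


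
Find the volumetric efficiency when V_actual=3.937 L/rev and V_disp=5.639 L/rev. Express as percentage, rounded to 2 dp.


eta_v = (V_actual / V_disp) * 100
Ratio = 3.937 / 5.639 = 0.6982
eta_v = 0.6982 * 100 = 69.82%


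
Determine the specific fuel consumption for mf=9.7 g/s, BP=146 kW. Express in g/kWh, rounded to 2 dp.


SFC = (mf / BP) * 3600
Rate = 9.7 / 146 = 0.066438 g/(s*kW)
SFC = 0.066438 * 3600 = 239.18 g/kWh


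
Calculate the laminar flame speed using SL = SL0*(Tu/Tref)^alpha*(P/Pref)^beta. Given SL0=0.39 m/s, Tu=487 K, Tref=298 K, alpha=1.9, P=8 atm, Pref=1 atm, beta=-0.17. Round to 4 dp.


SL = SL0 * (Tu/Tref)^alpha * (P/Pref)^beta
T ratio = 487/298 = 1.63422819
(T ratio)^alpha = 1.63422819^1.9 = 2.542694
(P/Pref)^beta = 8^(-0.17) = 0.702222
SL = 0.39 * 2.542694 * 0.702222 = 0.6964 m/s


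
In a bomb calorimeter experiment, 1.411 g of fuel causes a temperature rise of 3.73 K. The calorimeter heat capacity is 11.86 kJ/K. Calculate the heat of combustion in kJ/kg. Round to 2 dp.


Hc = C_cal * delta_T / m_fuel
Q_released = 11.86 * 3.73 = 44.2378 kJ
m_fuel = 1.411 g = 1.411/1000 kg = 0.001411 kg
Hc = 44.2378 / 0.001411 = 31352.09 kJ/kg


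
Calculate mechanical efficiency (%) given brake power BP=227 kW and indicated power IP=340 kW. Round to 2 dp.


eta_mech = (BP / IP) * 100
Ratio = 227 / 340 = 0.6676
eta_mech = 0.6676 * 100 = 66.76%


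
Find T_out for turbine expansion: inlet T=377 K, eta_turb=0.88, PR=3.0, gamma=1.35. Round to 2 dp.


T_out = T_in * (1 - eta * (1 - PR^(-(gamma-1)/gamma)))
Exponent = -(1.35-1)/1.35 = -0.25925926
PR^exp = 3.0^(-0.25925926) = 0.75214556
Factor = 1 - 0.88*(1 - 0.75214556) = 0.78188809
T_out = 377 * 0.78188809 = 294.77 K


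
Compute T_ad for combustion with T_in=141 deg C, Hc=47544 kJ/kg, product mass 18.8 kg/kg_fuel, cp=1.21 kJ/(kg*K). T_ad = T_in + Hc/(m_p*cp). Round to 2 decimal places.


T_ad = T_in + Hc / (m_p * cp)
Denominator = 18.8 * 1.21 = 22.7480
Temperature rise = 47544 / 22.7480 = 2090.03 K
T_ad = 141 + 2090.03 = 2231.03 deg C


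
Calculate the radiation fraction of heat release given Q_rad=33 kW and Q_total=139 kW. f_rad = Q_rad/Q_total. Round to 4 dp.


f_rad = Q_rad / Q_total
f_rad = 33 / 139 = 0.2374


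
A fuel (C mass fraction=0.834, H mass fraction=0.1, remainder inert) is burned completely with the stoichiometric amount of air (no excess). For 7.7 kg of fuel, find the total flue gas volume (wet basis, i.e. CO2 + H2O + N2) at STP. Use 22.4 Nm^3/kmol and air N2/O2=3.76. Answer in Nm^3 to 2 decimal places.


Per kg fuel: CO2 = (C/12 kmol)*22.4 = (0.834/12)*22.4 = 1.55680 Nm^3
Per kg fuel: H2O = (H/2 kmol)*22.4 = (0.1/2)*22.4 = 1.12000 Nm^3
O2 needed per kg fuel = C/12 + H/4 = 0.834/12 + 0.1/4 = 0.09450000 kmol
Per kg fuel: N2 = O2*3.76*22.4 = 0.09450000*3.76*22.4 = 7.95917 Nm^3
Total per kg = 1.55680 + 1.12000 + 7.95917 = 10.63597 Nm^3
Total = 10.63597 * 7.7 = 81.90 Nm^3


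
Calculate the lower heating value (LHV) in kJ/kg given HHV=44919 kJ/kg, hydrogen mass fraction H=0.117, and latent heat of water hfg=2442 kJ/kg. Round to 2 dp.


LHV = HHV - hfg * 9 * H
Water correction = 2442 * 9 * 0.117 = 2571.426 kJ/kg
LHV = 44919 - 2571.426 = 42347.57 kJ/kg


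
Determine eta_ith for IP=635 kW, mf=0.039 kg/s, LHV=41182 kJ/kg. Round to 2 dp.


eta_ith = (IP / (mf * LHV)) * 100
Denominator = 0.039 * 41182 = 1606.0980 kW
eta_ith = (635 / 1606.0980) * 100 = 39.54%


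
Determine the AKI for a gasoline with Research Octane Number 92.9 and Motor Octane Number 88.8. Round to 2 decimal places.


AKI = (RON + MON) / 2
AKI = (92.9 + 88.8) / 2
AKI = 181.7 / 2 = 90.85


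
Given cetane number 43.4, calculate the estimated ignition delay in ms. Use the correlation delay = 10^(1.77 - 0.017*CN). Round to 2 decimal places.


delay = 10^(1.77 - 0.017*CN)
Exponent = 1.77 - 0.017*43.4 = 1.0322
delay = 10^1.0322 = 10.77 ms


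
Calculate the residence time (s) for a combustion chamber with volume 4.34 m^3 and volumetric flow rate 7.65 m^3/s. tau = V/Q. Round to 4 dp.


tau = V / Q_flow
tau = 4.34 / 7.65 = 0.5673 s


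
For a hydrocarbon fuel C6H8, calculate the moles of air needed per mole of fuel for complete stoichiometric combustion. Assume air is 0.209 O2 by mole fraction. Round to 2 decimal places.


Balanced combustion: C6H8 + 8 O2 -> 6 CO2 + 4 H2O
O2 needed = C + H/4 = 6 + 8/4 = 8.00 moles
Air moles = O2 / 0.209 = 8.00 / 0.209 = 38.28 moles air


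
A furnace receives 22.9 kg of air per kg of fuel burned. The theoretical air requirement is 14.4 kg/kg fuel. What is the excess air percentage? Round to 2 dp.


Excess air = actual - stoichiometric = 22.9 - 14.4 = 8.50 kg/kg fuel
Excess air % = (excess / stoich) * 100 = (8.50 / 14.4) * 100 = 59.03%


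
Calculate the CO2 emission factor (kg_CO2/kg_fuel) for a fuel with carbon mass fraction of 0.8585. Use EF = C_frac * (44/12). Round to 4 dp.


EF = C_frac * (M_CO2 / M_C)
EF = 0.8585 * (44/12)
EF = 0.8585 * 3.666667 = 3.1478 kg_CO2/kg_fuel


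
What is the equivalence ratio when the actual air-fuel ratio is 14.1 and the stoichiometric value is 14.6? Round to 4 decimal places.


phi = AFR_stoich / AFR_actual
phi = 14.6 / 14.1 = 1.0355


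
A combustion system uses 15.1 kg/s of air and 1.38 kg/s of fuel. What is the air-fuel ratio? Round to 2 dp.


AFR = m_air / m_fuel
AFR = 15.1 / 1.38 = 10.94


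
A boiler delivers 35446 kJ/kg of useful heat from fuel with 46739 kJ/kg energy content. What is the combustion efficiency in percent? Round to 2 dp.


Efficiency = (Q_useful / Q_fuel) * 100
Efficiency = (35446 / 46739) * 100
Efficiency = 0.7584 * 100 = 75.84%


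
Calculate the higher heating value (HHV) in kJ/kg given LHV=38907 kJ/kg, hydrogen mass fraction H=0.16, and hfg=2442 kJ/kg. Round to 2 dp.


HHV = LHV + hfg * 9 * H
Water addition = 2442 * 9 * 0.16 = 3516.480 kJ/kg
HHV = 38907 + 3516.480 = 42423.48 kJ/kg


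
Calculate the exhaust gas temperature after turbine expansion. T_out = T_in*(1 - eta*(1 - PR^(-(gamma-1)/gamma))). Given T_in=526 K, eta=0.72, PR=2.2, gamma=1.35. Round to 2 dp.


T_out = T_in * (1 - eta * (1 - PR^(-(gamma-1)/gamma)))
Exponent = -(1.35-1)/1.35 = -0.25925926
PR^exp = 2.2^(-0.25925926) = 0.81512413
Factor = 1 - 0.72*(1 - 0.81512413) = 0.86688937
T_out = 526 * 0.86688937 = 455.98 K


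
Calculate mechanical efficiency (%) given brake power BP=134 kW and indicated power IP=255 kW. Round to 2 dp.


eta_mech = (BP / IP) * 100
Ratio = 134 / 255 = 0.5255
eta_mech = 0.5255 * 100 = 52.55%


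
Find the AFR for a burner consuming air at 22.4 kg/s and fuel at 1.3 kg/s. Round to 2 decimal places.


AFR = m_air / m_fuel
AFR = 22.4 / 1.3 = 17.23


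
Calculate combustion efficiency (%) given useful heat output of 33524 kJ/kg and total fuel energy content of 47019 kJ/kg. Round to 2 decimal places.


Efficiency = (Q_useful / Q_fuel) * 100
Efficiency = (33524 / 47019) * 100
Efficiency = 0.7130 * 100 = 71.30%


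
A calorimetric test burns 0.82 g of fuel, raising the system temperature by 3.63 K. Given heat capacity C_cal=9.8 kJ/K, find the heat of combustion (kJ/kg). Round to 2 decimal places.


Hc = C_cal * delta_T / m_fuel
Q_released = 9.8 * 3.63 = 35.5740 kJ
m_fuel = 0.82 g = 0.82/1000 kg = 0.000820 kg
Hc = 35.5740 / 0.000820 = 43382.93 kJ/kg


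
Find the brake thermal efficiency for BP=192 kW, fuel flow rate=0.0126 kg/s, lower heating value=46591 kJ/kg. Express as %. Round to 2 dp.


eta_BTE = (BP / (mf * LHV)) * 100
Denominator = 0.0126 * 46591 = 587.0466 kW
eta_BTE = (192 / 587.0466) * 100 = 32.71%


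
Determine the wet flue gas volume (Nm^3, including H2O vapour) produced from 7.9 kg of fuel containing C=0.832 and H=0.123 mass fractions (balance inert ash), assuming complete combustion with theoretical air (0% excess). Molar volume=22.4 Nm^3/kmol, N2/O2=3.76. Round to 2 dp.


Per kg fuel: CO2 = (C/12 kmol)*22.4 = (0.832/12)*22.4 = 1.55307 Nm^3
Per kg fuel: H2O = (H/2 kmol)*22.4 = (0.123/2)*22.4 = 1.37760 Nm^3
O2 needed per kg fuel = C/12 + H/4 = 0.832/12 + 0.123/4 = 0.10008333 kmol
Per kg fuel: N2 = O2*3.76*22.4 = 0.10008333*3.76*22.4 = 8.42942 Nm^3
Total per kg = 1.55307 + 1.37760 + 8.42942 = 11.36009 Nm^3
Total = 11.36009 * 7.9 = 89.74 Nm^3


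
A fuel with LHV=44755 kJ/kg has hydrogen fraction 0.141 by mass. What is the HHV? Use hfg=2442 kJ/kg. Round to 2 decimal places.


HHV = LHV + hfg * 9 * H
Water addition = 2442 * 9 * 0.141 = 3098.898 kJ/kg
HHV = 44755 + 3098.898 = 47853.90 kJ/kg


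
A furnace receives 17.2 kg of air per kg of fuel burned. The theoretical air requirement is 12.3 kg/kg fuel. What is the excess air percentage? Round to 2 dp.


Excess air = actual - stoichiometric = 17.2 - 12.3 = 4.90 kg/kg fuel
Excess air % = (excess / stoich) * 100 = (4.90 / 12.3) * 100 = 39.84%


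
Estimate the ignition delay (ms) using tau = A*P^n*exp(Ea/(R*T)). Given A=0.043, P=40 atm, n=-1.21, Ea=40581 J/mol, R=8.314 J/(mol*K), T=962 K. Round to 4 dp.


tau = A * P^n * exp(Ea/(R*T))
P^n = 40^(-1.21) = 0.01152146
Ea/(R*T) = 40581/(8.314*962) = 5.073850
exp(Ea/(R*T)) = 159.788383
tau = 0.043 * 0.01152146 * 159.788383 = 0.0792 ms


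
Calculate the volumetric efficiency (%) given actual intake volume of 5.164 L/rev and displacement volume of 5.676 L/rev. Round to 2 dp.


eta_v = (V_actual / V_disp) * 100
Ratio = 5.164 / 5.676 = 0.9098
eta_v = 0.9098 * 100 = 90.98%


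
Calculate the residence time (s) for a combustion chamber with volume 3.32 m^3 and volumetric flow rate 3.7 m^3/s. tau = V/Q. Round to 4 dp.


tau = V / Q_flow
tau = 3.32 / 3.7 = 0.8973 s


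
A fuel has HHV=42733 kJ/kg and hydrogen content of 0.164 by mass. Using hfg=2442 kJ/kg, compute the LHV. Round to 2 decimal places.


LHV = HHV - hfg * 9 * H
Water correction = 2442 * 9 * 0.164 = 3604.392 kJ/kg
LHV = 42733 - 3604.392 = 39128.61 kJ/kg


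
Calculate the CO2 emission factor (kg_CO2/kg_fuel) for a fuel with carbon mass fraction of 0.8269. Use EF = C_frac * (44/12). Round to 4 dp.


EF = C_frac * (M_CO2 / M_C)
EF = 0.8269 * (44/12)
EF = 0.8269 * 3.666667 = 3.0320 kg_CO2/kg_fuel


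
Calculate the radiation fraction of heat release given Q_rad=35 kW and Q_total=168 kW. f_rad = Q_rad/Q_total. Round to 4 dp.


f_rad = Q_rad / Q_total
f_rad = 35 / 168 = 0.2083


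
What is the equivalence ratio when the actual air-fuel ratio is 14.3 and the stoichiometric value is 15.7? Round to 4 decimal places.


phi = AFR_stoich / AFR_actual
phi = 15.7 / 14.3 = 1.0979


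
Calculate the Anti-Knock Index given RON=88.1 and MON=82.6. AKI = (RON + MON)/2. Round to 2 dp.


AKI = (RON + MON) / 2
AKI = (88.1 + 82.6) / 2
AKI = 170.7 / 2 = 85.35


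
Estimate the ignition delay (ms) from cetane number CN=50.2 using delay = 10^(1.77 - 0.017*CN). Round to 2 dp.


delay = 10^(1.77 - 0.017*CN)
Exponent = 1.77 - 0.017*50.2 = 0.9166
delay = 10^0.9166 = 8.25 ms


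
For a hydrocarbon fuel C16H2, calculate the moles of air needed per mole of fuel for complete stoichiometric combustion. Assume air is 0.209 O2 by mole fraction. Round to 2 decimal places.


Balanced combustion: C16H2 + 16.5 O2 -> 16 CO2 + 1 H2O
O2 needed = C + H/4 = 16 + 2/4 = 16.50 moles
Air moles = O2 / 0.209 = 16.50 / 0.209 = 78.95 moles air


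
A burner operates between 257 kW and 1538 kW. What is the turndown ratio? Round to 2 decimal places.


TDR = Q_max / Q_min
TDR = 1538 / 257 = 5.98


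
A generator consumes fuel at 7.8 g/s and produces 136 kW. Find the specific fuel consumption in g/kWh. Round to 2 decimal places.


SFC = (mf / BP) * 3600
Rate = 7.8 / 136 = 0.057353 g/(s*kW)
SFC = 0.057353 * 3600 = 206.47 g/kWh


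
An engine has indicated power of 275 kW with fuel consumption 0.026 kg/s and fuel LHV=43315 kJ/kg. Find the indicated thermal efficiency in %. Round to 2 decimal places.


eta_ith = (IP / (mf * LHV)) * 100
Denominator = 0.026 * 43315 = 1126.1900 kW
eta_ith = (275 / 1126.1900) * 100 = 24.42%


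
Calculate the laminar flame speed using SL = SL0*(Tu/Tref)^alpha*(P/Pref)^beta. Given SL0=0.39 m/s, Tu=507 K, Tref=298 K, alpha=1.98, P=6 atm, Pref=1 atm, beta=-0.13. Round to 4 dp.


SL = SL0 * (Tu/Tref)^alpha * (P/Pref)^beta
T ratio = 507/298 = 1.70134228
(T ratio)^alpha = 1.70134228^1.98 = 2.863964
(P/Pref)^beta = 6^(-0.13) = 0.792210
SL = 0.39 * 2.863964 * 0.792210 = 0.8849 m/s


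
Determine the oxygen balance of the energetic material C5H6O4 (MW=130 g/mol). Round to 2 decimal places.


OB = -1600 * (2C + H/2 - O) / MW
Inner = 2*5 + 6/2 - 4 = 9.00
OB = -1600 * 9.00 / 130 = -110.77%


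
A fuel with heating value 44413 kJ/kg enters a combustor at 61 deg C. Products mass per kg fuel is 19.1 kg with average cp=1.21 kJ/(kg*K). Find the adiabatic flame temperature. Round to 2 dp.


T_ad = T_in + Hc / (m_p * cp)
Denominator = 19.1 * 1.21 = 23.1110
Temperature rise = 44413 / 23.1110 = 1921.73 K
T_ad = 61 + 1921.73 = 1982.73 deg C


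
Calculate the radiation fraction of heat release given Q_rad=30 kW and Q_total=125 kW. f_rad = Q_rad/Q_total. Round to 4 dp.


f_rad = Q_rad / Q_total
f_rad = 30 / 125 = 0.2400


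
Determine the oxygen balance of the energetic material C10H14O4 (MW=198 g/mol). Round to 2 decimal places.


OB = -1600 * (2C + H/2 - O) / MW
Inner = 2*10 + 14/2 - 4 = 23.00
OB = -1600 * 23.00 / 198 = -185.86%


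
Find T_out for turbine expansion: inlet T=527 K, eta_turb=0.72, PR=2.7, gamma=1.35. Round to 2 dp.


T_out = T_in * (1 - eta * (1 - PR^(-(gamma-1)/gamma)))
Exponent = -(1.35-1)/1.35 = -0.25925926
PR^exp = 2.7^(-0.25925926) = 0.77297411
Factor = 1 - 0.72*(1 - 0.77297411) = 0.83654136
T_out = 527 * 0.83654136 = 440.86 K


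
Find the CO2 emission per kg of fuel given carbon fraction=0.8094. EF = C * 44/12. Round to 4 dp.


EF = C_frac * (M_CO2 / M_C)
EF = 0.8094 * (44/12)
EF = 0.8094 * 3.666667 = 2.9678 kg_CO2/kg_fuel


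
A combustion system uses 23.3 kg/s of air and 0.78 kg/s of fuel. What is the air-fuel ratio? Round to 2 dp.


AFR = m_air / m_fuel
AFR = 23.3 / 0.78 = 29.87


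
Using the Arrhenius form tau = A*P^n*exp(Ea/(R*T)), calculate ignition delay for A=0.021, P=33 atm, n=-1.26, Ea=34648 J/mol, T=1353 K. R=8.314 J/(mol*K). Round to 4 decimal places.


tau = A * P^n * exp(Ea/(R*T))
P^n = 33^(-1.26) = 0.01220878
Ea/(R*T) = 34648/(8.314*1353) = 3.080139
exp(Ea/(R*T)) = 21.761433
tau = 0.021 * 0.01220878 * 21.761433 = 0.0056 ms


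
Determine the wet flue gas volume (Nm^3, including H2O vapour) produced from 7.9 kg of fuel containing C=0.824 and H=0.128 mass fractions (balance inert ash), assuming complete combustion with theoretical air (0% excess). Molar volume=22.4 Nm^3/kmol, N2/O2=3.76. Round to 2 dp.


Per kg fuel: CO2 = (C/12 kmol)*22.4 = (0.824/12)*22.4 = 1.53813 Nm^3
Per kg fuel: H2O = (H/2 kmol)*22.4 = (0.128/2)*22.4 = 1.43360 Nm^3
O2 needed per kg fuel = C/12 + H/4 = 0.824/12 + 0.128/4 = 0.10066667 kmol
Per kg fuel: N2 = O2*3.76*22.4 = 0.10066667*3.76*22.4 = 8.47855 Nm^3
Total per kg = 1.53813 + 1.43360 + 8.47855 = 11.45028 Nm^3
Total = 11.45028 * 7.9 = 90.46 Nm^3


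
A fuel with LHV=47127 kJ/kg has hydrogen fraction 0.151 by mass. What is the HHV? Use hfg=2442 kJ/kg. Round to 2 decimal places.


HHV = LHV + hfg * 9 * H
Water addition = 2442 * 9 * 0.151 = 3318.678 kJ/kg
HHV = 47127 + 3318.678 = 50445.68 kJ/kg


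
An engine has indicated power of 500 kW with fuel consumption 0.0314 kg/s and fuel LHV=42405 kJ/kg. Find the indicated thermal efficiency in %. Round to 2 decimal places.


eta_ith = (IP / (mf * LHV)) * 100
Denominator = 0.0314 * 42405 = 1331.5170 kW
eta_ith = (500 / 1331.5170) * 100 = 37.55%


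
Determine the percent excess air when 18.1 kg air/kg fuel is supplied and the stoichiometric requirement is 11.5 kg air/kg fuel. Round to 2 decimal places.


Excess air = actual - stoichiometric = 18.1 - 11.5 = 6.60 kg/kg fuel
Excess air % = (excess / stoich) * 100 = (6.60 / 11.5) * 100 = 57.39%


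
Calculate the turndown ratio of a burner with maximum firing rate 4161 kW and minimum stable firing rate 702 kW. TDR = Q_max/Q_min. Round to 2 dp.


TDR = Q_max / Q_min
TDR = 4161 / 702 = 5.93


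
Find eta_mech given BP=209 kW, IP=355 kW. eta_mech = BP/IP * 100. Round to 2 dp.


eta_mech = (BP / IP) * 100
Ratio = 209 / 355 = 0.5887
eta_mech = 0.5887 * 100 = 58.87%


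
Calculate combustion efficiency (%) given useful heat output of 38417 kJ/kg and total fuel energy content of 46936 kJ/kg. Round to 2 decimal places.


Efficiency = (Q_useful / Q_fuel) * 100
Efficiency = (38417 / 46936) * 100
Efficiency = 0.8185 * 100 = 81.85%


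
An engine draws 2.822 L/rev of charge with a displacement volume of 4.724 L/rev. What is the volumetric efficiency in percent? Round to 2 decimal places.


eta_v = (V_actual / V_disp) * 100
Ratio = 2.822 / 4.724 = 0.5974
eta_v = 0.5974 * 100 = 59.74%


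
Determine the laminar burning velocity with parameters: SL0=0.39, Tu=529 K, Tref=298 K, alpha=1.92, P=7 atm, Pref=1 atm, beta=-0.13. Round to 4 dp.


SL = SL0 * (Tu/Tref)^alpha * (P/Pref)^beta
T ratio = 529/298 = 1.77516779
(T ratio)^alpha = 1.77516779^1.92 = 3.009814
(P/Pref)^beta = 7^(-0.13) = 0.776492
SL = 0.39 * 3.009814 * 0.776492 = 0.9115 m/s


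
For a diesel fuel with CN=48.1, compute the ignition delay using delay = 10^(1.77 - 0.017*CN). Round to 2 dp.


delay = 10^(1.77 - 0.017*CN)
Exponent = 1.77 - 0.017*48.1 = 0.9523
delay = 10^0.9523 = 8.96 ms


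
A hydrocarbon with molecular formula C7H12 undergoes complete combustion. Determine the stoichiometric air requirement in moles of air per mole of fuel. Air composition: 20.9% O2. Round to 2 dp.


Balanced combustion: C7H12 + 10 O2 -> 7 CO2 + 6 H2O
O2 needed = C + H/4 = 7 + 12/4 = 10.00 moles
Air moles = O2 / 0.209 = 10.00 / 0.209 = 47.85 moles air


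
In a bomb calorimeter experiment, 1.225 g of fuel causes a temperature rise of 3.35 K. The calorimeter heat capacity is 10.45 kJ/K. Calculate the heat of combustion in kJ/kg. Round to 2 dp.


Hc = C_cal * delta_T / m_fuel
Q_released = 10.45 * 3.35 = 35.0075 kJ
m_fuel = 1.225 g = 1.225/1000 kg = 0.001225 kg
Hc = 35.0075 / 0.001225 = 28577.55 kJ/kg


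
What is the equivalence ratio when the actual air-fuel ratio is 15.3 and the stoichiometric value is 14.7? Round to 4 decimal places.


phi = AFR_stoich / AFR_actual
phi = 14.7 / 15.3 = 0.9608


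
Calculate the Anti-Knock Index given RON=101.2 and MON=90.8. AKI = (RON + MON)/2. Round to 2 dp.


AKI = (RON + MON) / 2
AKI = (101.2 + 90.8) / 2
AKI = 192.0 / 2 = 96.00


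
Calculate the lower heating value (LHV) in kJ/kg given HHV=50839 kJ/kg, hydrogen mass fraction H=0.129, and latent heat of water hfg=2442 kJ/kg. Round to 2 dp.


LHV = HHV - hfg * 9 * H
Water correction = 2442 * 9 * 0.129 = 2835.162 kJ/kg
LHV = 50839 - 2835.162 = 48003.84 kJ/kg


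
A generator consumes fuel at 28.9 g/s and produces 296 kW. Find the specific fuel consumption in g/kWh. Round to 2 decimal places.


SFC = (mf / BP) * 3600
Rate = 28.9 / 296 = 0.097635 g/(s*kW)
SFC = 0.097635 * 3600 = 351.49 g/kWh


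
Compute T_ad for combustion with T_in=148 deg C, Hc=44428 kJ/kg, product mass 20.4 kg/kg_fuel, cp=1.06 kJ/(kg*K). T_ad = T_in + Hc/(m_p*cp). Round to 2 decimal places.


T_ad = T_in + Hc / (m_p * cp)
Denominator = 20.4 * 1.06 = 21.6240
Temperature rise = 44428 / 21.6240 = 2054.57 K
T_ad = 148 + 2054.57 = 2202.57 deg C


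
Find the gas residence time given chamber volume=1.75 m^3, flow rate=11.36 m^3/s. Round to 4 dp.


tau = V / Q_flow
tau = 1.75 / 11.36 = 0.1540 s


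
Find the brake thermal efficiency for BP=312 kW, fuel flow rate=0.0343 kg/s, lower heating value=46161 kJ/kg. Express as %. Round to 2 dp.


eta_BTE = (BP / (mf * LHV)) * 100
Denominator = 0.0343 * 46161 = 1583.3223 kW
eta_BTE = (312 / 1583.3223) * 100 = 19.71%


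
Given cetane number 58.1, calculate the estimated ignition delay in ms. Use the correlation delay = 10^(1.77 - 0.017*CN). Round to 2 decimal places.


delay = 10^(1.77 - 0.017*CN)
Exponent = 1.77 - 0.017*58.1 = 0.7823
delay = 10^0.7823 = 6.06 ms


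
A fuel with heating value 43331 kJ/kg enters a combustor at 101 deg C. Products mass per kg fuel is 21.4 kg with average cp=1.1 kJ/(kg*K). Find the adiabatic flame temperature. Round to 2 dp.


T_ad = T_in + Hc / (m_p * cp)
Denominator = 21.4 * 1.1 = 23.5400
Temperature rise = 43331 / 23.5400 = 1840.74 K
T_ad = 101 + 1840.74 = 1941.74 deg C


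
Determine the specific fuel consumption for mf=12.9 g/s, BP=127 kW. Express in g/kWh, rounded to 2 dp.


SFC = (mf / BP) * 3600
Rate = 12.9 / 127 = 0.101575 g/(s*kW)
SFC = 0.101575 * 3600 = 365.67 g/kWh


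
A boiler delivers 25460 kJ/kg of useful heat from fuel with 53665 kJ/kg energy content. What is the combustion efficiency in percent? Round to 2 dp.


Efficiency = (Q_useful / Q_fuel) * 100
Efficiency = (25460 / 53665) * 100
Efficiency = 0.4744 * 100 = 47.44%


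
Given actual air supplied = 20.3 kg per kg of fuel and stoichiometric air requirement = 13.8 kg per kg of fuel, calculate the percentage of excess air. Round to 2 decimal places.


Excess air = actual - stoichiometric = 20.3 - 13.8 = 6.50 kg/kg fuel
Excess air % = (excess / stoich) * 100 = (6.50 / 13.8) * 100 = 47.10%


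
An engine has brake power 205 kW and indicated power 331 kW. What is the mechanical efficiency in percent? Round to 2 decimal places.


eta_mech = (BP / IP) * 100
Ratio = 205 / 331 = 0.6193
eta_mech = 0.6193 * 100 = 61.93%


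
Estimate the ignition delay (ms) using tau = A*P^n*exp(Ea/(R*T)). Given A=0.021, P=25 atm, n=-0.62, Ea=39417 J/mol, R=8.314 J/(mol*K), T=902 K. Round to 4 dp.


tau = A * P^n * exp(Ea/(R*T))
P^n = 25^(-0.62) = 0.13591807
Ea/(R*T) = 39417/(8.314*902) = 5.256141
exp(Ea/(R*T)) = 191.740143
tau = 0.021 * 0.13591807 * 191.740143 = 0.5473 ms


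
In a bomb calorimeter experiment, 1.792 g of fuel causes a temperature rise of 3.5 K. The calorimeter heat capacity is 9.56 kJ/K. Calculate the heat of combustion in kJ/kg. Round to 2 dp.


Hc = C_cal * delta_T / m_fuel
Q_released = 9.56 * 3.5 = 33.4600 kJ
m_fuel = 1.792 g = 1.792/1000 kg = 0.001792 kg
Hc = 33.4600 / 0.001792 = 18671.88 kJ/kg


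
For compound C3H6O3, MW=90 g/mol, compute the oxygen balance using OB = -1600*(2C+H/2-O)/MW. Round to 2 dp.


OB = -1600 * (2C + H/2 - O) / MW
Inner = 2*3 + 6/2 - 3 = 6.00
OB = -1600 * 6.00 / 90 = -106.67%


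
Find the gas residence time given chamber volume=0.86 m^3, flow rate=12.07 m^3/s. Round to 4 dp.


tau = V / Q_flow
tau = 0.86 / 12.07 = 0.0713 s


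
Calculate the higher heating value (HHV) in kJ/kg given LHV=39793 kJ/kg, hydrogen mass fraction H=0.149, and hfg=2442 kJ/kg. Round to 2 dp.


HHV = LHV + hfg * 9 * H
Water addition = 2442 * 9 * 0.149 = 3274.722 kJ/kg
HHV = 39793 + 3274.722 = 43067.72 kJ/kg


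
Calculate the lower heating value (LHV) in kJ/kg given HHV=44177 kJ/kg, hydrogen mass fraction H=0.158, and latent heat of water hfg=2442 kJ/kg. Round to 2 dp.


LHV = HHV - hfg * 9 * H
Water correction = 2442 * 9 * 0.158 = 3472.524 kJ/kg
LHV = 44177 - 3472.524 = 40704.48 kJ/kg


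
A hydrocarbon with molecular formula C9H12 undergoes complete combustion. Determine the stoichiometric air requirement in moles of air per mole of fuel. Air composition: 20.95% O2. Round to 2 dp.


Balanced combustion: C9H12 + 12 O2 -> 9 CO2 + 6 H2O
O2 needed = C + H/4 = 9 + 12/4 = 12.00 moles
Air moles = O2 / 0.2095 = 12.00 / 0.2095 = 57.28 moles air


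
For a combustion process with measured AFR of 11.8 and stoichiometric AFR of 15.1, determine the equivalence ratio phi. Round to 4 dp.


phi = AFR_stoich / AFR_actual
phi = 15.1 / 11.8 = 1.2797


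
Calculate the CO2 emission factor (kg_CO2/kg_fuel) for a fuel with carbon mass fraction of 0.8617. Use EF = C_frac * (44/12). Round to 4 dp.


EF = C_frac * (M_CO2 / M_C)
EF = 0.8617 * (44/12)
EF = 0.8617 * 3.666667 = 3.1596 kg_CO2/kg_fuel


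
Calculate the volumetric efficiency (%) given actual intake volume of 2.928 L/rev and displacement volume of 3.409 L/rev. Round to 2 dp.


eta_v = (V_actual / V_disp) * 100
Ratio = 2.928 / 3.409 = 0.8589
eta_v = 0.8589 * 100 = 85.89%


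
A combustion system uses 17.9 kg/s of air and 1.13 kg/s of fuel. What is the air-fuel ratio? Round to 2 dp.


AFR = m_air / m_fuel
AFR = 17.9 / 1.13 = 15.84


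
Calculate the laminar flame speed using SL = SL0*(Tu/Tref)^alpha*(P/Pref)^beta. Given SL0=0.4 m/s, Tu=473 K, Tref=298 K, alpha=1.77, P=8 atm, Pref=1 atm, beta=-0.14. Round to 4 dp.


SL = SL0 * (Tu/Tref)^alpha * (P/Pref)^beta
T ratio = 473/298 = 1.58724832
(T ratio)^alpha = 1.58724832^1.77 = 2.265382
(P/Pref)^beta = 8^(-0.14) = 0.747425
SL = 0.4 * 2.265382 * 0.747425 = 0.6773 m/s


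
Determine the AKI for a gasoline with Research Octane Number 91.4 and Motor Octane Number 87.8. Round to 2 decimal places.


AKI = (RON + MON) / 2
AKI = (91.4 + 87.8) / 2
AKI = 179.2 / 2 = 89.60


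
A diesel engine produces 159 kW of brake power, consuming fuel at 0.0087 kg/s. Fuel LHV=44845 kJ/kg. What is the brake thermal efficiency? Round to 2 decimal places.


eta_BTE = (BP / (mf * LHV)) * 100
Denominator = 0.0087 * 44845 = 390.1515 kW
eta_BTE = (159 / 390.1515) * 100 = 40.75%


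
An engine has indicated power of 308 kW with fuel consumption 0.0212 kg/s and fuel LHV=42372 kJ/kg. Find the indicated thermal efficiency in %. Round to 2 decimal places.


eta_ith = (IP / (mf * LHV)) * 100
Denominator = 0.0212 * 42372 = 898.2864 kW
eta_ith = (308 / 898.2864) * 100 = 34.29%


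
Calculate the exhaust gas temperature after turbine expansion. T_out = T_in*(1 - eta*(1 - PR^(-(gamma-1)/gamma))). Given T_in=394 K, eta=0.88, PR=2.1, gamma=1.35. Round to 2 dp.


T_out = T_in * (1 - eta * (1 - PR^(-(gamma-1)/gamma)))
Exponent = -(1.35-1)/1.35 = -0.25925926
PR^exp = 2.1^(-0.25925926) = 0.82501466
Factor = 1 - 0.88*(1 - 0.82501466) = 0.84601290
T_out = 394 * 0.84601290 = 333.33 K


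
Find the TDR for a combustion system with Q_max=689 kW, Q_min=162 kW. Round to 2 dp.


TDR = Q_max / Q_min
TDR = 689 / 162 = 4.25


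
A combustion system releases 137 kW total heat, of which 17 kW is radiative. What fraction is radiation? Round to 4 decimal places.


f_rad = Q_rad / Q_total
f_rad = 17 / 137 = 0.1241


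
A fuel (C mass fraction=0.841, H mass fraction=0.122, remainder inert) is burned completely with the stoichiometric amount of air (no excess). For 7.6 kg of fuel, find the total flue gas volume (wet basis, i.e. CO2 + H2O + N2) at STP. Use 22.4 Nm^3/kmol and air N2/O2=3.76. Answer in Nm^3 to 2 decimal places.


Per kg fuel: CO2 = (C/12 kmol)*22.4 = (0.841/12)*22.4 = 1.56987 Nm^3
Per kg fuel: H2O = (H/2 kmol)*22.4 = (0.122/2)*22.4 = 1.36640 Nm^3
O2 needed per kg fuel = C/12 + H/4 = 0.841/12 + 0.122/4 = 0.10058333 kmol
Per kg fuel: N2 = O2*3.76*22.4 = 0.10058333*3.76*22.4 = 8.47153 Nm^3
Total per kg = 1.56987 + 1.36640 + 8.47153 = 11.40780 Nm^3
Total = 11.40780 * 7.6 = 86.70 Nm^3


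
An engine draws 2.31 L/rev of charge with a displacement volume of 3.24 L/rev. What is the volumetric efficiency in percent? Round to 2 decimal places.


eta_v = (V_actual / V_disp) * 100
Ratio = 2.31 / 3.24 = 0.7130
eta_v = 0.7130 * 100 = 71.30%


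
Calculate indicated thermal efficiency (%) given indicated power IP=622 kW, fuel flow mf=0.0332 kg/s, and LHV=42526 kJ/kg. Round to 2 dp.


eta_ith = (IP / (mf * LHV)) * 100
Denominator = 0.0332 * 42526 = 1411.8632 kW
eta_ith = (622 / 1411.8632) * 100 = 44.06%


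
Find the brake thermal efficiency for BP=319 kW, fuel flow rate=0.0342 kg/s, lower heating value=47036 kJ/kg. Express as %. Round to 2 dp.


eta_BTE = (BP / (mf * LHV)) * 100
Denominator = 0.0342 * 47036 = 1608.6312 kW
eta_BTE = (319 / 1608.6312) * 100 = 19.83%


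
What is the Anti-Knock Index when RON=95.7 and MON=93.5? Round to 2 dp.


AKI = (RON + MON) / 2
AKI = (95.7 + 93.5) / 2
AKI = 189.2 / 2 = 94.60


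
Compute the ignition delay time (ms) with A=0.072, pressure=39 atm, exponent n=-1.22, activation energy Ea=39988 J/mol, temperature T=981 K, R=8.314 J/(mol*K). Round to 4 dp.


tau = A * P^n * exp(Ea/(R*T))
P^n = 39^(-1.22) = 0.01145252
Ea/(R*T) = 39988/(8.314*981) = 4.902873
exp(Ea/(R*T)) = 134.676167
tau = 0.072 * 0.01145252 * 134.676167 = 0.1111 ms


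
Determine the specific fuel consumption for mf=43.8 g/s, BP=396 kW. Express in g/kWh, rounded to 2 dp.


SFC = (mf / BP) * 3600
Rate = 43.8 / 396 = 0.110606 g/(s*kW)
SFC = 0.110606 * 3600 = 398.18 g/kWh


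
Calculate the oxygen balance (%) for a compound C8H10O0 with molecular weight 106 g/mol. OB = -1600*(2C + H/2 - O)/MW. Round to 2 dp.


OB = -1600 * (2C + H/2 - O) / MW
Inner = 2*8 + 10/2 - 0 = 21.00
OB = -1600 * 21.00 / 106 = -316.98%


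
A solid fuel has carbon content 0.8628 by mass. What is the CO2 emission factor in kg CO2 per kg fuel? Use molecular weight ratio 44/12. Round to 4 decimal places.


EF = C_frac * (M_CO2 / M_C)
EF = 0.8628 * (44/12)
EF = 0.8628 * 3.666667 = 3.1636 kg_CO2/kg_fuel


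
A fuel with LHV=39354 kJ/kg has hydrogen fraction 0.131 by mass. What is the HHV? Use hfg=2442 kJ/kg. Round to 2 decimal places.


HHV = LHV + hfg * 9 * H
Water addition = 2442 * 9 * 0.131 = 2879.118 kJ/kg
HHV = 39354 + 2879.118 = 42233.12 kJ/kg


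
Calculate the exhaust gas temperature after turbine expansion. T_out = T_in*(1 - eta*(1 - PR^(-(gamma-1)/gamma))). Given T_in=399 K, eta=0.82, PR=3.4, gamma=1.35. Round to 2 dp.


T_out = T_in * (1 - eta * (1 - PR^(-(gamma-1)/gamma)))
Exponent = -(1.35-1)/1.35 = -0.25925926
PR^exp = 3.4^(-0.25925926) = 0.72813041
Factor = 1 - 0.82*(1 - 0.72813041) = 0.77706694
T_out = 399 * 0.77706694 = 310.05 K


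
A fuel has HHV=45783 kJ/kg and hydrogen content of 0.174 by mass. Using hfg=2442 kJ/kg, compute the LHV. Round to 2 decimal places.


LHV = HHV - hfg * 9 * H
Water correction = 2442 * 9 * 0.174 = 3824.172 kJ/kg
LHV = 45783 - 3824.172 = 41958.83 kJ/kg


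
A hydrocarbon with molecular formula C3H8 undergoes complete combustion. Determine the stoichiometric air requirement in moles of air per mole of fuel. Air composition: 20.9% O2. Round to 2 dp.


Balanced combustion: C3H8 + 5 O2 -> 3 CO2 + 4 H2O
O2 needed = C + H/4 = 3 + 8/4 = 5.00 moles
Air moles = O2 / 0.209 = 5.00 / 0.209 = 23.92 moles air


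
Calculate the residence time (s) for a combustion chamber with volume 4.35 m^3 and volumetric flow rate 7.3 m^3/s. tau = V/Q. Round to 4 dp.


tau = V / Q_flow
tau = 4.35 / 7.3 = 0.5959 s


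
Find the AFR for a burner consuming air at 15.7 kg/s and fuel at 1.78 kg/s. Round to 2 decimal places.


AFR = m_air / m_fuel
AFR = 15.7 / 1.78 = 8.82


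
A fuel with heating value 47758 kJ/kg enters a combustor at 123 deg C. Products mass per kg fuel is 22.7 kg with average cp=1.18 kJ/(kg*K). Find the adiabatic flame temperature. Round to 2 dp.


T_ad = T_in + Hc / (m_p * cp)
Denominator = 22.7 * 1.18 = 26.7860
Temperature rise = 47758 / 26.7860 = 1782.95 K
T_ad = 123 + 1782.95 = 1905.95 deg C


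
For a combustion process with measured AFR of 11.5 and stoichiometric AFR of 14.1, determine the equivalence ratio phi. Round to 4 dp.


phi = AFR_stoich / AFR_actual
phi = 14.1 / 11.5 = 1.2261


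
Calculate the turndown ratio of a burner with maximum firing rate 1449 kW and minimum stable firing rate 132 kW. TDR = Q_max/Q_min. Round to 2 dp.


TDR = Q_max / Q_min
TDR = 1449 / 132 = 10.98


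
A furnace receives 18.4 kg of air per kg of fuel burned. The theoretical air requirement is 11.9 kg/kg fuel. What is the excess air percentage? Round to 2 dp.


Excess air = actual - stoichiometric = 18.4 - 11.9 = 6.50 kg/kg fuel
Excess air % = (excess / stoich) * 100 = (6.50 / 11.9) * 100 = 54.62%


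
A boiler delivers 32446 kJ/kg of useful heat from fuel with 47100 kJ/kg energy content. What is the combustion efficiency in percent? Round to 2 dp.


Efficiency = (Q_useful / Q_fuel) * 100
Efficiency = (32446 / 47100) * 100
Efficiency = 0.6889 * 100 = 68.89%
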